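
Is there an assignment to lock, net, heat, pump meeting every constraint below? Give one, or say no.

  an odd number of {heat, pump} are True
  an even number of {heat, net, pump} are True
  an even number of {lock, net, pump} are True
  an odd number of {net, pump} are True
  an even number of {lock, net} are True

lock = True, net = True, heat = True, pump = False

{heat, pump}: 1 true → odd ✓
{heat, net, pump}: 2 true → even ✓
{lock, net, pump}: 2 true → even ✓
{net, pump}: 1 true → odd ✓
{lock, net}: 2 true → even ✓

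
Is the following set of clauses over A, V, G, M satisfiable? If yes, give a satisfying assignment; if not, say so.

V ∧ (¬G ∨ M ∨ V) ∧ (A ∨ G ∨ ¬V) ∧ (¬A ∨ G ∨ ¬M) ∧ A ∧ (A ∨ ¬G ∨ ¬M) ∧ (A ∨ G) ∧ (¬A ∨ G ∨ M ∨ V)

A: True, V: True, G: True, M: False

Unit clause (V) forces V = True.
Unit clause (A) forces A = True.
Set G = True.
Set M = False.
Check each clause:
  (V): V holds.
  (¬G ∨ M ∨ V): V holds.
  (A ∨ G ∨ ¬V): A holds.
  (¬A ∨ G ∨ ¬M): G holds.
  (A): A holds.
  (A ∨ ¬G ∨ ¬M): A holds.
  (A ∨ G): A holds.
  (¬A ∨ G ∨ M ∨ V): G holds.
All clauses satisfied.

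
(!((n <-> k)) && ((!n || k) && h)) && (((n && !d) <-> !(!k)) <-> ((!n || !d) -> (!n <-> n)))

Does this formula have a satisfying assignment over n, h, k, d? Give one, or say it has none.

n = False; h = True; k = True; d = False

  !((n <-> k)) && ((!n || k) && h) = True
    !((n <-> k)) = True
      n <-> k = False
    (!n || k) && h = True
      !n || k = True
        !n = True
  ((n && !d) <-> !(!k)) <-> ((!n || !d) -> (!n <-> n)) = True
    (n && !d) <-> !(!k) = False
      n && !d = False
        !d = True
      !(!k) = True
        !k = False
    (!n || !d) -> (!n <-> n) = False
      !n || !d = True
        !n = True
        !d = True
      !n <-> n = False
        !n = True
Both conjuncts True, so the formula holds.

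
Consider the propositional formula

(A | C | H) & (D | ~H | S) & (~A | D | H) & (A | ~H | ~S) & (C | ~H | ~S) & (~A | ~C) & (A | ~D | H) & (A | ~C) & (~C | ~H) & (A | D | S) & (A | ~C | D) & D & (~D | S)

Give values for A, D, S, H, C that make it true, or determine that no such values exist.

A = True, D = True, S = True, H = False, C = False

Unit clause (D) forces D = True.
In (~D | S) only S is left, so S = True.
Try A = False:
  (A | ~H | ~S) forces H = False.
  clause (A | ~D | H) is falsified — backtrack.
So A = True.
  then (~A | ~C) forces C = False.
  then (C | ~H | ~S) forces H = False.
All clauses satisfied.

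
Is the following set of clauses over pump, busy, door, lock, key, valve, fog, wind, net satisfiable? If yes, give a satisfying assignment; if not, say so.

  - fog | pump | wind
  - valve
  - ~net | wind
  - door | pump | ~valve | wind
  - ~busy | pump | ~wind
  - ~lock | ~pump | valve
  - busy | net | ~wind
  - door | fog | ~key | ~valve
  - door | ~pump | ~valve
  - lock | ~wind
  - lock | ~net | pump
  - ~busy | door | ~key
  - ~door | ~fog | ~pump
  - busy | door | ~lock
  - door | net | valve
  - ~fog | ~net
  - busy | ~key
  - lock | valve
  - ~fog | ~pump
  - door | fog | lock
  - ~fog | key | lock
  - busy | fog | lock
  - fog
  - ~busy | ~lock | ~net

pump: False, busy: True, door: True, lock: False, key: True, valve: True, fog: True, wind: False, net: False

Unit clause (valve) forces valve = True.
Unit clause (fog) forces fog = True.
In (~fog | ~net) only ~net is left, so net = False.
In (~fog | ~pump) only ~pump is left, so pump = False.
Set busy = True.
  then (~busy | pump | ~wind) forces wind = False.
  then (door | pump | ~valve | wind) forces door = True.
Set lock = False.
  then (~fog | key | lock) forces key = True.
All clauses satisfied.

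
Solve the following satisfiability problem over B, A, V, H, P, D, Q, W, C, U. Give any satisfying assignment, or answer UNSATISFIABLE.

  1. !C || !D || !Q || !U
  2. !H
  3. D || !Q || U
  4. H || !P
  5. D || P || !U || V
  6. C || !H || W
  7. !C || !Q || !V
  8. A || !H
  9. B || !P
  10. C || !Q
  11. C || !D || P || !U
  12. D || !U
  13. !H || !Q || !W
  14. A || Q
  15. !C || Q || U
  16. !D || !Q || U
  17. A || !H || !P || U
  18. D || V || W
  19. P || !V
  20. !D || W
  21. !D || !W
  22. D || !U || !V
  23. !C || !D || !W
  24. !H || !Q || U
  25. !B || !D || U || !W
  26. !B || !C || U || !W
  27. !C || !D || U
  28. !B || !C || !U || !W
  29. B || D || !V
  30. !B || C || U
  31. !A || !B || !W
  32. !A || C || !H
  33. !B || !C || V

B = False, A = True, V = False, H = False, P = False, D = False, Q = False, W = True, C = False, U = False

Unit clause (!H) forces H = False.
In (H || !P) only !P is left, so P = False.
In (P || !V) only !V is left, so V = False.
Set B = False.
Set A = True.
Try D = True:
  (!D || W) forces W = True.
  clause (!D || !W) is falsified — backtrack.
So D = False.
  then (D || P || !U || V) forces U = False.
  then (D || V || W) forces W = True.
  then (D || !Q || U) forces Q = False.
  then (!C || Q || U) forces C = False.
All clauses satisfied.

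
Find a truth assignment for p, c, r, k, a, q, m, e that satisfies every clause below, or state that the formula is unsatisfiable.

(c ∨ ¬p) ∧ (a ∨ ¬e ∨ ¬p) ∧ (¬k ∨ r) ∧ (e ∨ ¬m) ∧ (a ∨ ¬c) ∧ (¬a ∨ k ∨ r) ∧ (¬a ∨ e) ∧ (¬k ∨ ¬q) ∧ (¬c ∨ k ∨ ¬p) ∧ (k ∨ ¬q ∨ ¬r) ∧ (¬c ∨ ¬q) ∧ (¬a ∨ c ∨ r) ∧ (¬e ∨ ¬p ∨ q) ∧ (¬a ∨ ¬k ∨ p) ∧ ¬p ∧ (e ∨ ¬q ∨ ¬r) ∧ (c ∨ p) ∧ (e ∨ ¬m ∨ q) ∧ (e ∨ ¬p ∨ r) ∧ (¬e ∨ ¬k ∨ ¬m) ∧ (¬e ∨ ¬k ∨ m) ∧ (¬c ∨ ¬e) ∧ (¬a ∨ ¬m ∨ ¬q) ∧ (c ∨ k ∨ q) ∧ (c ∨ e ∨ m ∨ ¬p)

Case p = True:
  Clause (¬p) is falsified — contradiction.
Case p = False:
  (c ∨ p) forces c = True.
  (a ∨ ¬c) forces a = True.
  (¬a ∨ e) forces e = True.
  Clause (¬c ∨ ¬e) is falsified — contradiction.
Both cases fail, so the formula is unsatisfiable.

UNSATISFIABLE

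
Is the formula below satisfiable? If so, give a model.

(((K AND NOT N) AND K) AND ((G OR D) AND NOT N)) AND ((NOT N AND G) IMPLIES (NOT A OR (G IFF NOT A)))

N=F, G=T, D=F, K=T, A=F

  ((K AND NOT N) AND K) AND ((G OR D) AND NOT N) = True
    (K AND NOT N) AND K = True
      K AND NOT N = True
        NOT N = True
    (G OR D) AND NOT N = True
      G OR D = True
      NOT N = True
  (NOT N AND G) IMPLIES (NOT A OR (G IFF NOT A)) = True
    NOT N AND G = True
      NOT N = True
    NOT A OR (G IFF NOT A) = True
      NOT A = True
      G IFF NOT A = True
        NOT A = True
Both conjuncts True, so the formula holds.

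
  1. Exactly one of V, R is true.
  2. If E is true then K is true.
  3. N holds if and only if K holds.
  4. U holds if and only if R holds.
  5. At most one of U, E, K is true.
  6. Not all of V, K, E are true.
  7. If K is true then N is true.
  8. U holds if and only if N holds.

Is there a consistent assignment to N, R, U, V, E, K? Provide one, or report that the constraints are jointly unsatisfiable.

N = False, R = False, U = False, V = True, E = False, K = False

  (1) {V, R}: 1 true — exactly one ✓
  (2) E=F ⇒ K: vacuous ✓
  (3) N=F, K=F — same ✓
  (4) U=F, R=F — same ✓
  (5) {U, E, K}: 0 true — at most one ✓
  (6) {V, K, E}: 1/3 true — not all ✓
  (7) K=F ⇒ N: vacuous ✓
  (8) U=F, N=F — same ✓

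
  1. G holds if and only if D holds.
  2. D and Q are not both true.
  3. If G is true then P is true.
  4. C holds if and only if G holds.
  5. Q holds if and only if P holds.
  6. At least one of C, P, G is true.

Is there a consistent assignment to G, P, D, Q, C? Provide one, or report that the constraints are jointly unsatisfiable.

G: False; P: True; D: False; Q: True; C: False

  (1) G=F, D=F — same ✓
  (2) D=F, Q=T — not both ✓
  (3) G=F ⇒ P: vacuous ✓
  (4) C=F, G=F — same ✓
  (5) Q=T, P=T — same ✓
  (6) {C, P, G}: 1 true — at least one ✓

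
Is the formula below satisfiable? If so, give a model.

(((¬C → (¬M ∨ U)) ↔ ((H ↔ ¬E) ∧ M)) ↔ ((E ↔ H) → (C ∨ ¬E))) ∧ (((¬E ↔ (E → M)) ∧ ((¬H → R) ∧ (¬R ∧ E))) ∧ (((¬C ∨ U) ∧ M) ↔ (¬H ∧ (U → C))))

C: False, U: True, M: False, R: False, H: True, E: True

  ((¬C → (¬M ∨ U)) ↔ ((H ↔ ¬E) ∧ M)) ↔ ((E ↔ H) → (C ∨ ¬E)) = True
    (¬C → (¬M ∨ U)) ↔ ((H ↔ ¬E) ∧ M) = False
      ¬C → (¬M ∨ U) = True
        ¬C = True
        ¬M ∨ U = True
          ¬M = True
      (H ↔ ¬E) ∧ M = False
        H ↔ ¬E = False
          ¬E = False
    (E ↔ H) → (C ∨ ¬E) = False
      E ↔ H = True
      C ∨ ¬E = False
        ¬E = False
  ((¬E ↔ (E → M)) ∧ ((¬H → R) ∧ (¬R ∧ E))) ∧ (((¬C ∨ U) ∧ M) ↔ (¬H ∧ (U → C))) = True
    (¬E ↔ (E → M)) ∧ ((¬H → R) ∧ (¬R ∧ E)) = True
      ¬E ↔ (E → M) = True
        ¬E = False
        E → M = False
      (¬H → R) ∧ (¬R ∧ E) = True
        ¬H → R = True
          ¬H = False
        ¬R ∧ E = True
          ¬R = True
    ((¬C ∨ U) ∧ M) ↔ (¬H ∧ (U → C)) = True
      (¬C ∨ U) ∧ M = False
        ¬C ∨ U = True
          ¬C = True
      ¬H ∧ (U → C) = False
        ¬H = False
        U → C = False
Both conjuncts True, so the formula holds.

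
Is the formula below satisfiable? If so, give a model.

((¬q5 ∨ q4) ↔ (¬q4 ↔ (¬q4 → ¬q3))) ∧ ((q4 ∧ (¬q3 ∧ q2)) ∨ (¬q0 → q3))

q0 = False; q2 = True; q3 = True; q4 = False; q5 = True

  (¬q5 ∨ q4) ↔ (¬q4 ↔ (¬q4 → ¬q3)) = True
    ¬q5 ∨ q4 = False
      ¬q5 = False
    ¬q4 ↔ (¬q4 → ¬q3) = False
      ¬q4 = True
      ¬q4 → ¬q3 = False
        ¬q4 = True
        ¬q3 = False
  (q4 ∧ (¬q3 ∧ q2)) ∨ (¬q0 → q3) = True
    q4 ∧ (¬q3 ∧ q2) = False
      ¬q3 ∧ q2 = False
        ¬q3 = False
    ¬q0 → q3 = True
      ¬q0 = True
Both conjuncts True, so the formula holds.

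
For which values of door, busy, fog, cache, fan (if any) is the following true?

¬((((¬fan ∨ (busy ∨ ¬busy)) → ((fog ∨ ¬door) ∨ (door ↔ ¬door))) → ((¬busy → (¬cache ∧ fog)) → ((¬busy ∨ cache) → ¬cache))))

door: True, busy: True, fog: True, cache: True, fan: False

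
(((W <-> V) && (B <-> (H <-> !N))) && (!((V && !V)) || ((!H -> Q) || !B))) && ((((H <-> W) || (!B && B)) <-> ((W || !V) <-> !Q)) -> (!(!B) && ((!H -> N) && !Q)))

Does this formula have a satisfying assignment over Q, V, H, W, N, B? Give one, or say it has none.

Q=T, V=T, H=T, W=T, N=F, B=T

  ((W <-> V) && (B <-> (H <-> !N))) && (!((V && !V)) || ((!H -> Q) || !B)) = True
    (W <-> V) && (B <-> (H <-> !N)) = True
      W <-> V = True
      B <-> (H <-> !N) = True
        H <-> !N = True
          !N = True
    !((V && !V)) || ((!H -> Q) || !B) = True
      !((V && !V)) = True
        V && !V = False
          !V = False
      (!H -> Q) || !B = True
        !H -> Q = True
          !H = False
        !B = False
  (((H <-> W) || (!B && B)) <-> ((W || !V) <-> !Q)) -> (!(!B) && ((!H -> N) && !Q)) = True
    ((H <-> W) || (!B && B)) <-> ((W || !V) <-> !Q) = False
      (H <-> W) || (!B && B) = True
        H <-> W = True
        !B && B = False
          !B = False
      (W || !V) <-> !Q = False
        W || !V = True
          !V = False
        !Q = False
    !(!B) && ((!H -> N) && !Q) = False
      !(!B) = True
        !B = False
      (!H -> N) && !Q = False
        !H -> N = True
          !H = False
        !Q = False
Both conjuncts True, so the formula holds.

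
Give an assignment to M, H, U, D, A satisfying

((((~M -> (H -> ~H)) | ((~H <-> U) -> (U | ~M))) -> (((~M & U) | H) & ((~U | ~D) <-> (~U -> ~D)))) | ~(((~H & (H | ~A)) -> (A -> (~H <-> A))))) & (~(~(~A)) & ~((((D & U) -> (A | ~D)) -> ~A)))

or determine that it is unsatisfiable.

Case A = True: the conjunct ~(~(~A)) becomes ~(~False) = False.
Case A = False: the conjunct ~((((D & U) -> (A | ~D)) -> ~A)) becomes ~((((D & U) -> ~D) -> True)) = False.
Both cases fail — unsatisfiable.

No satisfying assignment exists.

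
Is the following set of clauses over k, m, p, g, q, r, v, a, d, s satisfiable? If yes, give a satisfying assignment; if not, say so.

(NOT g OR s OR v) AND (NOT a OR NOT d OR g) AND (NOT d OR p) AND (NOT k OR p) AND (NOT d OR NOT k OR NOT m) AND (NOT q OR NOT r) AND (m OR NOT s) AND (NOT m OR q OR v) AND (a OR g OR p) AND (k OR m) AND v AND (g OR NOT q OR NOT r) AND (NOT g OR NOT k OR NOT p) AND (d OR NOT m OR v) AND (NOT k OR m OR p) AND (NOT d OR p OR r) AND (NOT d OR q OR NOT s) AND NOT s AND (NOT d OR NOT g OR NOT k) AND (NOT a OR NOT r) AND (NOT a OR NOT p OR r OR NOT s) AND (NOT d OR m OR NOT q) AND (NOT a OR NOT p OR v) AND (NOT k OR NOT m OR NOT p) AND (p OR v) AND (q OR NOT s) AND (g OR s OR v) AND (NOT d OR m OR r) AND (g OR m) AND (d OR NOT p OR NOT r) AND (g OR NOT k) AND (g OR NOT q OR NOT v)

k=F, m=T, p=T, g=T, q=T, r=F, v=T, a=F, d=T, s=F

Unit clause (v) forces v = True.
Unit clause (NOT s) forces s = False.
Try k = True:
  (NOT k OR p) forces p = True.
  (NOT g OR NOT k OR NOT p) forces g = False.
  clause (g OR NOT k) is falsified — backtrack.
So k = False.
  then (k OR m) forces m = True.
Set p = True.
Set g = True.
Set q = True.
  then (NOT q OR NOT r) forces r = False.
Set a = False.
Set d = True.
All clauses satisfied.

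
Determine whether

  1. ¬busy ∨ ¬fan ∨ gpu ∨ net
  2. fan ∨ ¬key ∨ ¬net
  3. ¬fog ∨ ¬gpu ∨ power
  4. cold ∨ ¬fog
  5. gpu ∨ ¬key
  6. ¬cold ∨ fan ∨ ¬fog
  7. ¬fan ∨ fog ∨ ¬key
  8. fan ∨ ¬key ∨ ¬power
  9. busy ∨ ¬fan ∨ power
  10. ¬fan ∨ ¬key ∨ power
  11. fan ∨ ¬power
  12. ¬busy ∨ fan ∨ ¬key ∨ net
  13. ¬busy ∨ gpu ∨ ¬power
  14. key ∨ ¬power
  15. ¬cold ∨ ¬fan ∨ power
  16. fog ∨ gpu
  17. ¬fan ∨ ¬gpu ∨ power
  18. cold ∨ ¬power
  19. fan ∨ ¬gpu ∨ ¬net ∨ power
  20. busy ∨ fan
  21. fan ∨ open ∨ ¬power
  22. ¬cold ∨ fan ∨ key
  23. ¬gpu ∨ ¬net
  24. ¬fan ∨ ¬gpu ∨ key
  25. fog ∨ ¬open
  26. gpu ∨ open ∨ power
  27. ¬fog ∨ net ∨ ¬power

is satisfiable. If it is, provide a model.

power: False, busy: True, fan: False, net: False, key: False, gpu: True, open: False, fog: False, cold: False

Set power = False.
Try busy = False:
  (busy ∨ ¬fan ∨ power) forces fan = False.
  clause (busy ∨ fan) is falsified — backtrack.
So busy = True.
Set fan = False.
Set net = False.
  then (¬busy ∨ fan ∨ ¬key ∨ net) forces key = False.
  then (¬cold ∨ fan ∨ key) forces cold = False.
  then (cold ∨ ¬fog) forces fog = False.
  then (fog ∨ gpu) forces gpu = True.
  then (fog ∨ ¬open) forces open = False.
All clauses satisfied.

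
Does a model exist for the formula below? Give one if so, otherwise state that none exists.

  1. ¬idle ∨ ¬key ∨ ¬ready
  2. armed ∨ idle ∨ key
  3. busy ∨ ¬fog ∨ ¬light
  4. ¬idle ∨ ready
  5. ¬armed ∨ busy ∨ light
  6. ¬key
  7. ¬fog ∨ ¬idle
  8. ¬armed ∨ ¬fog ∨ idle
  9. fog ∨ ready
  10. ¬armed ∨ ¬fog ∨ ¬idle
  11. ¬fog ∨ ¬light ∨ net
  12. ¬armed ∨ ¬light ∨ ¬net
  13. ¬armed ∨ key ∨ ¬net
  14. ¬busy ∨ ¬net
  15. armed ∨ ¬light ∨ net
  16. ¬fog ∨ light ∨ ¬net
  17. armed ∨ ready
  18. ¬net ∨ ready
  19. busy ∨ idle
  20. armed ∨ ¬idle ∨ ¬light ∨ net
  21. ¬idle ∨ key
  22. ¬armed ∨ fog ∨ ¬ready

Case key = True:
  Clause (¬key) is falsified — contradiction.
Case key = False:
  (¬idle ∨ key) forces idle = False.
  (armed ∨ idle ∨ key) forces armed = True.
  (¬armed ∨ ¬fog ∨ idle) forces fog = False.
  (fog ∨ ready) forces ready = True.
  Clause (¬armed ∨ fog ∨ ¬ready) is falsified — contradiction.
Both cases fail, so the formula is unsatisfiable.

UNSATISFIABLE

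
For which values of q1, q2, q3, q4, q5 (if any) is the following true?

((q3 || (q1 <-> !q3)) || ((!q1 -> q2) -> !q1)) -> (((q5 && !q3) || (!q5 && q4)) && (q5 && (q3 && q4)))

Case q3 = True: the formula simplifies to (!q5 && q4) && (q5 && q4).
  q5 = True: the conjunct !q5 is False.
  q5 = False: the conjunct q5 is False.
Case q3 = False: the formula simplifies to !((q1 || ((!q1 -> q2) -> !q1))).
  q1 = True: this becomes !((True || False)) = False.
  q1 = False: this becomes !((False || True)) = False.
Both cases fail — unsatisfiable.

UNSATISFIABLE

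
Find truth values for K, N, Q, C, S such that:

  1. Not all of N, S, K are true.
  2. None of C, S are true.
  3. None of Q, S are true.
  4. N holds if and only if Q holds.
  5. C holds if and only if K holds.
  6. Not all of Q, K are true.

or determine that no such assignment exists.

K = False, N = False, Q = False, C = False, S = False

  (1) {N, S, K}: 0/3 true — not all ✓
  (2) {C, S}: 0 true — none ✓
  (3) {Q, S}: 0 true — none ✓
  (4) N=F, Q=F — same ✓
  (5) C=F, K=F — same ✓
  (6) {Q, K}: 0/2 true — not all ✓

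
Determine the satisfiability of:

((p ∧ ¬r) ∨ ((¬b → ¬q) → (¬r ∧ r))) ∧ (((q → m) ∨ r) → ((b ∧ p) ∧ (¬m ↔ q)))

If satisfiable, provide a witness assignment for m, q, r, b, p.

m: False, q: True, r: False, b: False, p: False

  (p ∧ ¬r) ∨ ((¬b → ¬q) → (¬r ∧ r)) = True
    p ∧ ¬r = False
      ¬r = True
    (¬b → ¬q) → (¬r ∧ r) = True
      ¬b → ¬q = False
        ¬b = True
        ¬q = False
      ¬r ∧ r = False
        ¬r = True
  ((q → m) ∨ r) → ((b ∧ p) ∧ (¬m ↔ q)) = True
    (q → m) ∨ r = False
      q → m = False
    (b ∧ p) ∧ (¬m ↔ q) = False
      b ∧ p = False
      ¬m ↔ q = True
        ¬m = True
Both conjuncts True, so the formula holds.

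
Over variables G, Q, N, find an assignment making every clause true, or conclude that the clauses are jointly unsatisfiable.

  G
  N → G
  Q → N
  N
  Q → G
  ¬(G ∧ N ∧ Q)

G=T, Q=F, N=T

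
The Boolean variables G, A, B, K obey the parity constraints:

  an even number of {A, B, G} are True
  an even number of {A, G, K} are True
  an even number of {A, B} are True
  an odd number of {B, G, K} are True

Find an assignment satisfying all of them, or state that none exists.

UNSATISFIABLE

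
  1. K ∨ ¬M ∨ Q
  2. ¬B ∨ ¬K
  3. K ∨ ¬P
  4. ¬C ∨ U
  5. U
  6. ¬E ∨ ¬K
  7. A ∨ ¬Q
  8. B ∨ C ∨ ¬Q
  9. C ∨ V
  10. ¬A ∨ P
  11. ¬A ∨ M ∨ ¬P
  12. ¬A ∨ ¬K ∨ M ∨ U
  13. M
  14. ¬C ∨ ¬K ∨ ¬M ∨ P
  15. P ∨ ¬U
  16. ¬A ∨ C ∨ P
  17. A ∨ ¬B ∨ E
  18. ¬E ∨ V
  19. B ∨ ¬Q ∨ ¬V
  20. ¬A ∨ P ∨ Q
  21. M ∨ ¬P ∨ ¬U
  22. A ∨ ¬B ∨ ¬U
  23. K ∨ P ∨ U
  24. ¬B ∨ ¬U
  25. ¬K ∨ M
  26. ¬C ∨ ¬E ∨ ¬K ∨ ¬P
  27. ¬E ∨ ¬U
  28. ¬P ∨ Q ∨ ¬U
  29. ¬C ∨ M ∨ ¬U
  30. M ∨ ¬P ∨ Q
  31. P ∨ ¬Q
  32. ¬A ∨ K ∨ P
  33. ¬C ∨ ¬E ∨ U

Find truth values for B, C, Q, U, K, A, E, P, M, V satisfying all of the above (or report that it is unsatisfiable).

Unit clause (U) forces U = True.
Unit clause (M) forces M = True.
In (P ∨ ¬U) only P is left, so P = True.
In (¬B ∨ ¬U) only ¬B is left, so B = False.
In (¬E ∨ ¬U) only ¬E is left, so E = False.
In (¬P ∨ Q ∨ ¬U) only Q is left, so Q = True.
In (K ∨ ¬P) only K is left, so K = True.
In (A ∨ ¬Q) only A is left, so A = True.
In (B ∨ C ∨ ¬Q) only C is left, so C = True.
In (B ∨ ¬Q ∨ ¬V) only ¬V is left, so V = False.
All clauses satisfied.

B = False; C = True; Q = True; U = True; K = True; A = True; E = False; P = True; M = True; V = False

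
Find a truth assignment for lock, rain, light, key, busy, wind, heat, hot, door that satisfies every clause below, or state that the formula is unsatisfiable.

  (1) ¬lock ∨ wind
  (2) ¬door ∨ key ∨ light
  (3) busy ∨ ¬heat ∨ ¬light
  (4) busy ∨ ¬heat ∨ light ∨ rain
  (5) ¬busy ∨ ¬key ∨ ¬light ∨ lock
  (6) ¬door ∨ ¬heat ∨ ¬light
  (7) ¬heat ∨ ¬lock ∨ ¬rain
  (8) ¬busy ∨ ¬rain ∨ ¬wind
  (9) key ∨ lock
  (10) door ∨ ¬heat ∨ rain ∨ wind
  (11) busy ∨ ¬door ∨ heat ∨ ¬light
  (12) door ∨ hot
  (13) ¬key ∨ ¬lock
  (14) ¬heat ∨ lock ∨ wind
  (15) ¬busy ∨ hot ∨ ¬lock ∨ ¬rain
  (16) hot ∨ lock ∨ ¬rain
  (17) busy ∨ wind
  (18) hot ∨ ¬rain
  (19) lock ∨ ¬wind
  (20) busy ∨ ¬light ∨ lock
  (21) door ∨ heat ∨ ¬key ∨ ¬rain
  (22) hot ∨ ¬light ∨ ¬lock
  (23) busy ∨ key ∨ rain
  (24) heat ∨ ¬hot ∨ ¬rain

Set lock = True.
  then (¬lock ∨ wind) forces wind = True.
  then (¬key ∨ ¬lock) forces key = False.
Try rain = True:
  (¬heat ∨ ¬lock ∨ ¬rain) forces heat = False.
  (¬busy ∨ ¬rain ∨ ¬wind) forces busy = False.
  (hot ∨ ¬rain) forces hot = True.
  clause (heat ∨ ¬hot ∨ ¬rain) is falsified — backtrack.
So rain = False.
  then (busy ∨ key ∨ rain) forces busy = True.
Set light = True.
  then (hot ∨ ¬light ∨ ¬lock) forces hot = True.
Set heat = False.
Set door = False.
All clauses satisfied.

lock = True, rain = False, light = True, key = False, busy = True, wind = True, heat = False, hot = True, door = False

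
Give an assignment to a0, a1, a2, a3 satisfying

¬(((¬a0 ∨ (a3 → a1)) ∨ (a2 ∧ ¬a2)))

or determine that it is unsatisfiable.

a0=T, a1=F, a2=F, a3=T

  ¬(((¬a0 ∨ (a3 → a1)) ∨ (a2 ∧ ¬a2))) = True
    (¬a0 ∨ (a3 → a1)) ∨ (a2 ∧ ¬a2) = False
      ¬a0 ∨ (a3 → a1) = False
        ¬a0 = False
        a3 → a1 = False
      a2 ∧ ¬a2 = False
        ¬a2 = True
The formula evaluates to True.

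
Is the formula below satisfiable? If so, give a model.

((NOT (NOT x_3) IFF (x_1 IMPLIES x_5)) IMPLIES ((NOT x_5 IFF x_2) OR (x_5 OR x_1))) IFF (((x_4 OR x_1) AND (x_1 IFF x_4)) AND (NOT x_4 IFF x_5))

x_1=F; x_2=F; x_3=T; x_4=F; x_5=F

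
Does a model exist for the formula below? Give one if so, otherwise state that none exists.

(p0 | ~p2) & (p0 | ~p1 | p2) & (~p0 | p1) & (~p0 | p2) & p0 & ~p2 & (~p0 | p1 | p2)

Case p2 = True:
  Clause (~p2) is falsified — contradiction.
Case p2 = False:
  (~p0 | p2) forces p0 = False.
  Clause (p0) is falsified — contradiction.
Both cases fail, so the formula is unsatisfiable.

The formula is unsatisfiable.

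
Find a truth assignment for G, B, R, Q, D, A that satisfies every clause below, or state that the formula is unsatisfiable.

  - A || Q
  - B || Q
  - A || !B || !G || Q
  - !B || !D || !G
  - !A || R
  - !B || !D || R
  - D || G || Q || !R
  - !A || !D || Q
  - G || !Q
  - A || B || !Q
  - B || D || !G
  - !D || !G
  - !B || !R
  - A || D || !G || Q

Try G = False:
  (G || !Q) forces Q = False.
  (A || Q) forces A = True.
  (B || Q) forces B = True.
  (!A || R) forces R = True.
  clause (!B || !R) is falsified — backtrack.
So G = True.
  then (!D || !G) forces D = False.
  then (B || D || !G) forces B = True.
  then (!B || !R) forces R = False.
  then (!A || R) forces A = False.
  then (A || D || !G || Q) forces Q = True.
All clauses satisfied.

G: True, B: True, R: False, Q: True, D: False, A: False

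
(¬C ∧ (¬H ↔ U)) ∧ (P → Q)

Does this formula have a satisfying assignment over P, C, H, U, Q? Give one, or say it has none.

P = False; C = False; H = False; U = True; Q = True

  ¬C ∧ (¬H ↔ U) = True
    ¬C = True
    ¬H ↔ U = True
      ¬H = True
  P → Q = True
Both conjuncts True, so the formula holds.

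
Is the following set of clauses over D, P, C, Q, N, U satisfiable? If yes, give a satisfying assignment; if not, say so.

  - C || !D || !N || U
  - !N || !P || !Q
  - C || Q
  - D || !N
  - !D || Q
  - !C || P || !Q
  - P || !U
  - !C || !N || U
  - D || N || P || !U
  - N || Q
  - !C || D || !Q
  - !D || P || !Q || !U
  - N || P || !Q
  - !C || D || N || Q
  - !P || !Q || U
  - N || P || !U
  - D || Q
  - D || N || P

Set D = True.
  then (!D || Q) forces Q = True.
Try P = False:
  (!C || P || !Q) forces C = False.
  (P || !U) forces U = False.
  (C || !D || !N || U) forces N = False.
  clause (N || P || !Q) is falsified — backtrack.
So P = True.
  then (!N || !P || !Q) forces N = False.
  then (!P || !Q || U) forces U = True.
Set C = False.
All clauses satisfied.

D = True, P = True, C = False, Q = True, N = False, U = True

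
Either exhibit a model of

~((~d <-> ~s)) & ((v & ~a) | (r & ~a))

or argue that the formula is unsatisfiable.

s: True; r: True; a: False; v: False; d: False

  ~((~d <-> ~s)) = True
    ~d <-> ~s = False
      ~d = True
      ~s = False
  (v & ~a) | (r & ~a) = True
    v & ~a = False
      ~a = True
    r & ~a = True
      ~a = True
Both conjuncts True, so the formula holds.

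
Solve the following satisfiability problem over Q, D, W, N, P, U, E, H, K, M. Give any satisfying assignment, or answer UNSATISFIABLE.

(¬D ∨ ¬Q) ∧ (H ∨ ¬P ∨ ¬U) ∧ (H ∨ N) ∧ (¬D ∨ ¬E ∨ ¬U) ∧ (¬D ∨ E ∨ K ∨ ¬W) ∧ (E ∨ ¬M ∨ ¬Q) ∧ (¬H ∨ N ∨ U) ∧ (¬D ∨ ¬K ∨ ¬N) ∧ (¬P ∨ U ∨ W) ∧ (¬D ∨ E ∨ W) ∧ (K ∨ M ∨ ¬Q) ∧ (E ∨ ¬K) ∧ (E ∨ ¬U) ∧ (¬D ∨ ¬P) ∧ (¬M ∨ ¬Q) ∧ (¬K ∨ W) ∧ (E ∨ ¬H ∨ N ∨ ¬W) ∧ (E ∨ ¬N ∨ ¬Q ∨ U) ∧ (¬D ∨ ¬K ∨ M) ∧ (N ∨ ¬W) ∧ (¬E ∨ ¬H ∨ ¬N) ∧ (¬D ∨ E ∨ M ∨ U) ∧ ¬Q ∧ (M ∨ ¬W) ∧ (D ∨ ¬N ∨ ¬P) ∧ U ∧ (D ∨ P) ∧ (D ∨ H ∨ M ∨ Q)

Unit clause (¬Q) forces Q = False.
Unit clause (U) forces U = True.
In (E ∨ ¬U) only E is left, so E = True.
In (¬D ∨ ¬E ∨ ¬U) only ¬D is left, so D = False.
In (D ∨ P) only P is left, so P = True.
In (H ∨ ¬P ∨ ¬U) only H is left, so H = True.
In (¬E ∨ ¬H ∨ ¬N) only ¬N is left, so N = False.
In (N ∨ ¬W) only ¬W is left, so W = False.
In (¬K ∨ W) only ¬K is left, so K = False.
Set M = False.
All clauses satisfied.

Q: False; D: False; W: False; N: False; P: True; U: True; E: True; H: True; K: False; M: False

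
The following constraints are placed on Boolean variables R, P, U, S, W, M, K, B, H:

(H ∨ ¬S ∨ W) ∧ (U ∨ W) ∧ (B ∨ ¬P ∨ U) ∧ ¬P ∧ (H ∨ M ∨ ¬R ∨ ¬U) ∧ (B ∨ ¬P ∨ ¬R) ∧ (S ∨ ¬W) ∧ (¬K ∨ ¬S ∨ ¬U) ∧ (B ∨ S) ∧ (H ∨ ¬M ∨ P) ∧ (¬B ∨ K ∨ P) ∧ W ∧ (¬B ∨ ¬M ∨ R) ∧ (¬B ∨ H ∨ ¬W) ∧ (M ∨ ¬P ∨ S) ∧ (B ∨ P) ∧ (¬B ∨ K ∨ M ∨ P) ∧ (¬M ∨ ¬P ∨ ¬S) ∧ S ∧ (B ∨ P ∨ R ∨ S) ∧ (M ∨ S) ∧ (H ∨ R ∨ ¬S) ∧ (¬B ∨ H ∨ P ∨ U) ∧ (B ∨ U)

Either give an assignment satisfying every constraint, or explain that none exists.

Unit clause (¬P) forces P = False.
Unit clause (W) forces W = True.
In (B ∨ P) only B is left, so B = True.
Unit clause (S) forces S = True.
In (¬B ∨ K ∨ P) only K is left, so K = True.
In (¬B ∨ H ∨ ¬W) only H is left, so H = True.
In (¬K ∨ ¬S ∨ ¬U) only ¬U is left, so U = False.
Set R = True.
Set M = True.
All clauses satisfied.

R = True, P = False, U = False, S = True, W = True, M = True, K = True, B = True, H = True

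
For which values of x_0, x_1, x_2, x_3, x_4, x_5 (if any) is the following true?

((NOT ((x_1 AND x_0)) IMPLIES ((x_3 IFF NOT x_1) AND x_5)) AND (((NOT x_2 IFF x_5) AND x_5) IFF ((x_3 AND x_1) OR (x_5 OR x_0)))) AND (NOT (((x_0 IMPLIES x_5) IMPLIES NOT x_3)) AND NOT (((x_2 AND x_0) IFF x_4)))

x_0 = False, x_1 = False, x_2 = False, x_3 = True, x_4 = True, x_5 = True

  (NOT ((x_1 AND x_0)) IMPLIES ((x_3 IFF NOT x_1) AND x_5)) AND (((NOT x_2 IFF x_5) AND x_5) IFF ((x_3 AND x_1) OR (x_5 OR x_0))) = True
    NOT ((x_1 AND x_0)) IMPLIES ((x_3 IFF NOT x_1) AND x_5) = True
      NOT ((x_1 AND x_0)) = True
        x_1 AND x_0 = False
      (x_3 IFF NOT x_1) AND x_5 = True
        x_3 IFF NOT x_1 = True
          NOT x_1 = True
    ((NOT x_2 IFF x_5) AND x_5) IFF ((x_3 AND x_1) OR (x_5 OR x_0)) = True
      (NOT x_2 IFF x_5) AND x_5 = True
        NOT x_2 IFF x_5 = True
          NOT x_2 = True
      (x_3 AND x_1) OR (x_5 OR x_0) = True
        x_3 AND x_1 = False
        x_5 OR x_0 = True
  NOT (((x_0 IMPLIES x_5) IMPLIES NOT x_3)) AND NOT (((x_2 AND x_0) IFF x_4)) = True
    NOT (((x_0 IMPLIES x_5) IMPLIES NOT x_3)) = True
      (x_0 IMPLIES x_5) IMPLIES NOT x_3 = False
        x_0 IMPLIES x_5 = True
        NOT x_3 = False
    NOT (((x_2 AND x_0) IFF x_4)) = True
      (x_2 AND x_0) IFF x_4 = False
        x_2 AND x_0 = False
Both conjuncts True, so the formula holds.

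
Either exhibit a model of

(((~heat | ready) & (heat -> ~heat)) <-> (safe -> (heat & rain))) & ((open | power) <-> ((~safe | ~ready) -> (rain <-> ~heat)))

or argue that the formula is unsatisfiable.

open: False; safe: False; ready: True; rain: True; power: True; heat: False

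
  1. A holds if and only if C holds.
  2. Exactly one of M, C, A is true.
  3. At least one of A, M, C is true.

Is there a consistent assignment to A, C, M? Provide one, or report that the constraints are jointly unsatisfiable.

A = False, C = False, M = True

  (1) A=F, C=F — same ✓
  (2) {M, C, A}: 1 true — exactly one ✓
  (3) {A, M, C}: 1 true — at least one ✓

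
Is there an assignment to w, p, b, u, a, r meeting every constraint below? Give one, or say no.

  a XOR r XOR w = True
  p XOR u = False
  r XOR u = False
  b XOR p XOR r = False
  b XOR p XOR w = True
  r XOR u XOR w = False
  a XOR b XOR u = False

Adding constraints 1, 2, 3, 4, 6, 7 mod 2: every variable appears an even number of times on the left, so the left side is 0.
But the right sides sum to 1 (mod 2). 0 ≠ 1 — the system is inconsistent.

The formula is unsatisfiable.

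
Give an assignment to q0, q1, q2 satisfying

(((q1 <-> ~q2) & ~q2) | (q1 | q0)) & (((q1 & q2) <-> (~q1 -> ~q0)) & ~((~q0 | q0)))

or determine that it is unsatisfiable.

Unsatisfiable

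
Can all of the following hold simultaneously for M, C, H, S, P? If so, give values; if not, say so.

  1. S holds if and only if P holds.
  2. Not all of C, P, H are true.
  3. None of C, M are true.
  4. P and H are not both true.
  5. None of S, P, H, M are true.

M = False, C = False, H = False, S = False, P = False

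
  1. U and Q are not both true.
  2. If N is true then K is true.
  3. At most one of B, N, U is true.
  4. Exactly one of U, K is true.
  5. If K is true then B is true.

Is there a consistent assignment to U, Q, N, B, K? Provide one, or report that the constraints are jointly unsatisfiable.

U = False, Q = True, N = False, B = True, K = True

  (1) U=F, Q=T — not both ✓
  (2) N=F ⇒ K: vacuous ✓
  (3) {B, N, U}: 1 true — at most one ✓
  (4) {U, K}: 1 true — exactly one ✓
  (5) K=T ⇒ B: T ✓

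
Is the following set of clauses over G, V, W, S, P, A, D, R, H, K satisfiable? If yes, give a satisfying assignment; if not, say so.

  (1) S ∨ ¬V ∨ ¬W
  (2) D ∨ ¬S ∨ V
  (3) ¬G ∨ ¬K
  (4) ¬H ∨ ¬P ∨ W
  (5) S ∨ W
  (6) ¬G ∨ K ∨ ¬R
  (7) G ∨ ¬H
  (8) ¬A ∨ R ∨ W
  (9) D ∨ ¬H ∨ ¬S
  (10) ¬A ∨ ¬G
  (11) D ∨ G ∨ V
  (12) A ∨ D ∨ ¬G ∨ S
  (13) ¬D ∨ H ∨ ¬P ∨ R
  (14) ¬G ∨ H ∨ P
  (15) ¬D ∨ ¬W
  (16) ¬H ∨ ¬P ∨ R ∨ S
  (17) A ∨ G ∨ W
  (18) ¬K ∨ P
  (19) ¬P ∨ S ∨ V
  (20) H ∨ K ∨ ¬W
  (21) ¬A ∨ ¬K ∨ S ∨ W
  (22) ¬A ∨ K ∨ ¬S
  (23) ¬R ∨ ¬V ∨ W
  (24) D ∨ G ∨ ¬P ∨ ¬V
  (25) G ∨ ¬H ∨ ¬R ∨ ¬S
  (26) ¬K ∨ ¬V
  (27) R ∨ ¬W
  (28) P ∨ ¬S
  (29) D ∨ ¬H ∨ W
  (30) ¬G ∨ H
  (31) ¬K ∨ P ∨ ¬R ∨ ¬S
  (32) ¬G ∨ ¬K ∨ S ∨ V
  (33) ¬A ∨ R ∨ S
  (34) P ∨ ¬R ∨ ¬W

Set G = False.
  then (G ∨ ¬H) forces H = False.
Try V = True:
  (¬K ∨ ¬V) forces K = False.
  (H ∨ K ∨ ¬W) forces W = False.
  (S ∨ W) forces S = True.
  (A ∨ G ∨ W) forces A = True.
  clause (¬A ∨ K ∨ ¬S) is falsified — backtrack.
So V = False.
  then (D ∨ G ∨ V) forces D = True.
  then (¬D ∨ ¬W) forces W = False.
  then (A ∨ G ∨ W) forces A = True.
  then (S ∨ W) forces S = True.
  then (¬A ∨ R ∨ W) forces R = True.
  then (¬A ∨ K ∨ ¬S) forces K = True.
  then (P ∨ ¬S) forces P = True.
All clauses satisfied.

G = False; V = False; W = False; S = True; P = True; A = True; D = True; R = True; H = False; K = True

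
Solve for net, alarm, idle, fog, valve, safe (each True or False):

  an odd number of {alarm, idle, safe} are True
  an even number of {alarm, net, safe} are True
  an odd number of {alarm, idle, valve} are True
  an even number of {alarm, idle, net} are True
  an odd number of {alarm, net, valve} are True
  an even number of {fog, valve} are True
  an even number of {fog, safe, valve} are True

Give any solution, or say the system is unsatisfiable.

Adding constraints 1, 2, 3, 5 mod 2: every variable appears an even number of times on the left, so the left side is 0.
But the right sides sum to 1 (mod 2). 0 ≠ 1 — the system is inconsistent.

The formula is unsatisfiable.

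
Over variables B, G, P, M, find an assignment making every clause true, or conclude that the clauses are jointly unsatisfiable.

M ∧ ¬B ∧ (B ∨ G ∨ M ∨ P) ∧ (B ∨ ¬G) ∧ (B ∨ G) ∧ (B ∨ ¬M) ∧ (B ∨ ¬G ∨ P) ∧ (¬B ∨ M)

Case B = True:
  Clause (¬B) is falsified — contradiction.
Case B = False:
  (M) forces M = True.
  Clause (B ∨ ¬M) is falsified — contradiction.
Both cases fail, so the formula is unsatisfiable.

Unsatisfiable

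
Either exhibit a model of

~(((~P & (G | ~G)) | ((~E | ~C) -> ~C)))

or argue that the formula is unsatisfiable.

C = True; P = True; G = False; E = False

  ~(((~P & (G | ~G)) | ((~E | ~C) -> ~C))) = True
    (~P & (G | ~G)) | ((~E | ~C) -> ~C) = False
      ~P & (G | ~G) = False
        ~P = False
        G | ~G = True
          ~G = True
      (~E | ~C) -> ~C = False
        ~E | ~C = True
          ~E = True
          ~C = False
        ~C = False
The formula evaluates to True.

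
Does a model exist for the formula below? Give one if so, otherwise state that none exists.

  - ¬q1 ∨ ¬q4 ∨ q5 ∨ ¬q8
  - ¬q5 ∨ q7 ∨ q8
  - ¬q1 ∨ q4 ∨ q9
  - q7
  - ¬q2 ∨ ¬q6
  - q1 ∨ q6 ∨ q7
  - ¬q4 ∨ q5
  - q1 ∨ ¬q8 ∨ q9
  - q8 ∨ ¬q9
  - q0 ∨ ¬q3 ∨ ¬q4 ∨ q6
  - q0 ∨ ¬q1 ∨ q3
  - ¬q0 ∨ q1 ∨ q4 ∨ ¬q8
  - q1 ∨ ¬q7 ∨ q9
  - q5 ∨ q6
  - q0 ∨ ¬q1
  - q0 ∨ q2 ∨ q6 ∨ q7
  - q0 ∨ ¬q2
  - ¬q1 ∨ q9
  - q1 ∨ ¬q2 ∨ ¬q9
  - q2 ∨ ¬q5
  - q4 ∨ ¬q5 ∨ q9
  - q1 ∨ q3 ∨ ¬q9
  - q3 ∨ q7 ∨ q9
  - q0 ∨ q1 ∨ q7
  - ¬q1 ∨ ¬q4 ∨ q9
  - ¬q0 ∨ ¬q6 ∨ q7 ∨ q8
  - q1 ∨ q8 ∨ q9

Unit clause (q7) forces q7 = True.
Set q0 = True.
Set q1 = True.
  then (¬q1 ∨ q9) forces q9 = True.
  then (q8 ∨ ¬q9) forces q8 = True.
Set q2 = True.
  then (¬q2 ∨ ¬q6) forces q6 = False.
  then (q5 ∨ q6) forces q5 = True.
Set q3 = False.
Set q4 = False.
All clauses satisfied.

q0 = True, q1 = True, q2 = True, q3 = False, q4 = False, q5 = True, q6 = False, q7 = True, q8 = True, q9 = True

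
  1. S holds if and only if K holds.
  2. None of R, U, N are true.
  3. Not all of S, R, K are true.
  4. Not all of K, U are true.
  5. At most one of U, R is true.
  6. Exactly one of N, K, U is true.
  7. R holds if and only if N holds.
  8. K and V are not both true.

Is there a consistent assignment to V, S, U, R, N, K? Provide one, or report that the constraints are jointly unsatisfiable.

V: False; S: True; U: False; R: False; N: False; K: True

  (1) S=T, K=T — same ✓
  (2) {R, U, N}: 0 true — none ✓
  (3) {S, R, K}: 2/3 true — not all ✓
  (4) {K, U}: 1/2 true — not all ✓
  (5) {U, R}: 0 true — at most one ✓
  (6) {N, K, U}: 1 true — exactly one ✓
  (7) R=F, N=F — same ✓
  (8) K=T, V=F — not both ✓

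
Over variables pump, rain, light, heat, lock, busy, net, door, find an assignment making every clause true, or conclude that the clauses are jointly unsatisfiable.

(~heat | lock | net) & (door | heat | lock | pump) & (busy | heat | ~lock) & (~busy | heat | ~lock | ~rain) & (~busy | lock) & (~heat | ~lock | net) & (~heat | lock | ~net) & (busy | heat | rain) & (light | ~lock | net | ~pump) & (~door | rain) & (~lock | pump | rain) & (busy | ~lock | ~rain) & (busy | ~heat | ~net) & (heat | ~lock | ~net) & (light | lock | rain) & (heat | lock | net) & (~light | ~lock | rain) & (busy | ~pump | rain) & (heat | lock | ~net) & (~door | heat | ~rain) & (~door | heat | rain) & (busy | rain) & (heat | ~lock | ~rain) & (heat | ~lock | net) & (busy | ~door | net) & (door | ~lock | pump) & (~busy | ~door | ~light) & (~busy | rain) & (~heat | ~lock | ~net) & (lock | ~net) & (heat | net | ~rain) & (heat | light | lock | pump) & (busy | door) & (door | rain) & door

Case net = True:
  (lock | ~net) forces lock = True.
  (heat | ~lock | ~net) forces heat = True.
  Clause (~heat | ~lock | ~net) is falsified — contradiction.
Case net = False:
  (door) forces door = True.
  (~door | rain) forces rain = True.
  (~door | heat | ~rain) forces heat = True.
  (~heat | lock | net) forces lock = True.
  Clause (~heat | ~lock | net) is falsified — contradiction.
Both cases fail, so the formula is unsatisfiable.

Unsatisfiable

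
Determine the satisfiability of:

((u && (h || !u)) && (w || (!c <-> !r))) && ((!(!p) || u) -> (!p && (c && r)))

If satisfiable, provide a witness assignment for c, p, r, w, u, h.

c = True, p = False, r = True, w = True, u = True, h = True

  (u && (h || !u)) && (w || (!c <-> !r)) = True
    u && (h || !u) = True
      h || !u = True
        !u = False
    w || (!c <-> !r) = True
      !c <-> !r = True
        !c = False
        !r = False
  (!(!p) || u) -> (!p && (c && r)) = True
    !(!p) || u = True
      !(!p) = False
        !p = True
    !p && (c && r) = True
      !p = True
      c && r = True
Both conjuncts True, so the formula holds.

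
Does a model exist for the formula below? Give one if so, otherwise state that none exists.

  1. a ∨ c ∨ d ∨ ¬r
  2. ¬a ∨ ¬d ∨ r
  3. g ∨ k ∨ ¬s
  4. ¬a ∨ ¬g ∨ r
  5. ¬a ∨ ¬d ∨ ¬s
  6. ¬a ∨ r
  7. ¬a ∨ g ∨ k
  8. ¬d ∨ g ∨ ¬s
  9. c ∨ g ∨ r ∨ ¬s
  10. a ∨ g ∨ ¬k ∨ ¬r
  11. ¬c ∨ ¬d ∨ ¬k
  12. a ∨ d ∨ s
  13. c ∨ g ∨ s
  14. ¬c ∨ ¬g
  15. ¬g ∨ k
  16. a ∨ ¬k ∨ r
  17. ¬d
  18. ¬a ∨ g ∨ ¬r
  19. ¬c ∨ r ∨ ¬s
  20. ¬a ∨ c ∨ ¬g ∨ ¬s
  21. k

k=T, a=T, c=F, s=F, d=F, r=T, g=T

Unit clause (¬d) forces d = False.
Unit clause (k) forces k = True.
Try a = False:
  (a ∨ d ∨ s) forces s = True.
  (a ∨ ¬k ∨ r) forces r = True.
  (a ∨ c ∨ d ∨ ¬r) forces c = True.
  (a ∨ g ∨ ¬k ∨ ¬r) forces g = True.
  clause (¬c ∨ ¬g) is falsified — backtrack.
So a = True.
  then (¬a ∨ r) forces r = True.
  then (¬a ∨ g ∨ ¬r) forces g = True.
  then (¬c ∨ ¬g) forces c = False.
  then (¬a ∨ c ∨ ¬g ∨ ¬s) forces s = False.
All clauses satisfied.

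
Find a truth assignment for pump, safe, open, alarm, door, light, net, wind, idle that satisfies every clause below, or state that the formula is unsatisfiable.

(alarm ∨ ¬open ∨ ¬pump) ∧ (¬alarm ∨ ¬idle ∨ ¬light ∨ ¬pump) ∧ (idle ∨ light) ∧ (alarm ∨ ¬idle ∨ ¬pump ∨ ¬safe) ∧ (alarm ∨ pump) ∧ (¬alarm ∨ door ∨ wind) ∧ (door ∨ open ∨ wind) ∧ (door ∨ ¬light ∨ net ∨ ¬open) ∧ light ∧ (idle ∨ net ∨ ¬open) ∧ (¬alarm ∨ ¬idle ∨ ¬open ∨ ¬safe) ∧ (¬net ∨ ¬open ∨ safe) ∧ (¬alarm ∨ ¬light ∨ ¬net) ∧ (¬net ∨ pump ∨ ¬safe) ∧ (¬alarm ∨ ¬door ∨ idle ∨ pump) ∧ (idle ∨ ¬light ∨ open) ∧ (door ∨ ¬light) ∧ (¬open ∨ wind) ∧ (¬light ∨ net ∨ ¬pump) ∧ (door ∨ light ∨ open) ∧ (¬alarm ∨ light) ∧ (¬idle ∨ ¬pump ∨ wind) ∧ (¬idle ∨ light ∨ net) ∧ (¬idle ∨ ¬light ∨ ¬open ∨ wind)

pump: False, safe: False, open: False, alarm: True, door: True, light: True, net: False, wind: True, idle: True

Unit clause (light) forces light = True.
In (door ∨ ¬light) only door is left, so door = True.
Set pump = False.
  then (alarm ∨ pump) forces alarm = True.
  then (¬alarm ∨ ¬light ∨ ¬net) forces net = False.
  then (¬alarm ∨ ¬door ∨ idle ∨ pump) forces idle = True.
Set safe = False.
Set open = False.
Set wind = True.
All clauses satisfied.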